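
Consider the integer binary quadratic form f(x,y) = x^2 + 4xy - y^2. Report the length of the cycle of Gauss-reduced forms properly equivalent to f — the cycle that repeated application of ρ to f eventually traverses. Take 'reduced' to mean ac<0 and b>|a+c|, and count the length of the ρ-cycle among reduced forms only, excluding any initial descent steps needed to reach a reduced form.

D = 20, ⌊√D⌋ = 4
river: ρ → (-1,4,1)
river: ρ → (1,4,-1)
ρ-cycle length = 2 (tail of 0 descent steps not counted)

2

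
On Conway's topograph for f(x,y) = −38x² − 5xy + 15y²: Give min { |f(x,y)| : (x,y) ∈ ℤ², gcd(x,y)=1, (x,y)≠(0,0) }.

descent: ρ → (15,35,-18)  [lands on river]
river: ρ → (-18,37,13)
river: ρ → (13,41,-12)
river: ρ → (-12,31,28)
river: ρ → (28,25,-15)
river: ρ → (-15,35,18)
river: ρ → (18,37,-13)
river: ρ → (-13,41,12)
river: ρ → (12,31,-28)
river: ρ → (-28,25,15)
closes: descent 1, river 10
min |a| on river = 12

12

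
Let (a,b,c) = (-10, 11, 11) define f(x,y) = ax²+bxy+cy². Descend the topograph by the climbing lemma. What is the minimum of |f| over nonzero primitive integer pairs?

river: ρ → (11,11,-10)
river: ρ → (-10,9,12)
river: ρ → (12,15,-7)
river: ρ → (-7,13,14)
river: ρ → (14,15,-6)
river: ρ → (-6,21,5)
river: ρ → (5,19,-10)
river: ρ → (-10,21,3)
river: ρ → (3,21,-10)
river: ρ → (-10,19,5)
river: ρ → (5,21,-6)
river: ρ → (-6,15,14)
river: ρ → (14,13,-7)
river: ρ → (-7,15,12)
river: ρ → (12,9,-10)
river: ρ → (-10,11,11)
closes: descent 0, river 16
min |a| on river = 3

3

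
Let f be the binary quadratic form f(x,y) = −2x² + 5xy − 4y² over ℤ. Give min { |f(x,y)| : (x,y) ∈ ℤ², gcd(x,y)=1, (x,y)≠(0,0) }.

translate: b→-1 (≡-5 mod 4), so (2,-5,4)→(2,-1,1)
flip: (2,-1,1)→(1,1,2)
reduced (well bottom): (1,1,2) with a≤c, −a<b≤a
well minimum |f| = |-1| = 1 (negative-definite)

1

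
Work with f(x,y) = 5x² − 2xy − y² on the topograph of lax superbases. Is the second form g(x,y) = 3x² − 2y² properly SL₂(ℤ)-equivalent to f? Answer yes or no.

D₁ = 24, D₂ = 24
river cycle of f (length 2): (-1, 4, 2), (2, 4, -1)
river cycle of g (length 2): (-2, 4, 1), (1, 4, -2)
cycles differ ⇒ inequivalent

no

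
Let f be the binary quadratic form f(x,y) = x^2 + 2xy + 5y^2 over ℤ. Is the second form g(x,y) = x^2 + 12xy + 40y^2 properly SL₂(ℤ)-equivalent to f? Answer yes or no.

D₁ = -16, D₂ = -16
f: translate: b→0 (≡2 mod 2), so (1,2,5)→(1,0,4)
f: reduced (well bottom): (1,0,4) with a≤c, −a<b≤a
g: translate: b→0 (≡12 mod 2), so (1,12,40)→(1,0,4)
g: reduced (well bottom): (1,0,4) with a≤c, −a<b≤a
reduced forms (1, 0, 4) vs (1, 0, 4) ⇒ equivalent

yes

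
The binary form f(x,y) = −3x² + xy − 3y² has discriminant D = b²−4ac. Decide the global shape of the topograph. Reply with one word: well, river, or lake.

D = b²−4ac = 1² − 4·(-3)·(-3) = -35
D < 0 ⇒ definite ⇒ every region one sign ⇒ single well

well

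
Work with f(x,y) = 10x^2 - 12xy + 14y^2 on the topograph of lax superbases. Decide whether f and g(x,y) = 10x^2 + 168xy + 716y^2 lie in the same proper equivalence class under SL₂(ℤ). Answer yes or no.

D₁ = -416, D₂ = -416
f: translate: b→8 (≡-12 mod 20), so (10,-12,14)→(10,8,12)
f: reduced (well bottom): (10,8,12) with a≤c, −a<b≤a
g: translate: b→8 (≡168 mod 20), so (10,168,716)→(10,8,12)
g: reduced (well bottom): (10,8,12) with a≤c, −a<b≤a
reduced forms (10, 8, 12) vs (10, 8, 12) ⇒ equivalent

yes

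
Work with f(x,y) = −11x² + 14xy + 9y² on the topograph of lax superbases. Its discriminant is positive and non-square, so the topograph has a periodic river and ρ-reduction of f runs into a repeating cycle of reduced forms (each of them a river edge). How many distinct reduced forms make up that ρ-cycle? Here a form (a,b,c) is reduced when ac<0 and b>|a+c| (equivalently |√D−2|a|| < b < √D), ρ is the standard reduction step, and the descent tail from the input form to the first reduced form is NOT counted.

D = 592, ⌊√D⌋ = 24
river: ρ → (9,22,-3)
river: ρ → (-3,20,16)
river: ρ → (16,12,-7)
river: ρ → (-7,16,12)
river: ρ → (12,8,-11)
river: ρ → (-11,14,9)
ρ-cycle length = 6 (tail of 0 descent steps not counted)

6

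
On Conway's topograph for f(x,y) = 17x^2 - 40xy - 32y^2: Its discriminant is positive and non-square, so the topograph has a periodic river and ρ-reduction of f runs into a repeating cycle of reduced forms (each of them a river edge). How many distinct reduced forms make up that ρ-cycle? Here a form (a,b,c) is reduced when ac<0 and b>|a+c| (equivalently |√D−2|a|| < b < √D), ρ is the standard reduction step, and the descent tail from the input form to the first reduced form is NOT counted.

D = 3776, ⌊√D⌋ = 61
descent: ρ → (-32,40,17)  [lands on river]
river: ρ → (17,28,-44)
river: ρ → (-44,60,1)
river: ρ → (1,60,-44)
river: ρ → (-44,28,17)
river: ρ → (17,40,-32)
river: ρ → (-32,24,25)
river: ρ → (25,26,-31)
river: ρ → (-31,36,20)
river: ρ → (20,44,-23)
river: ρ → (-23,48,16)
river: ρ → (16,48,-23)
river: ρ → (-23,44,20)
river: ρ → (20,36,-31)
river: ρ → (-31,26,25)
river: ρ → (25,24,-32)
ρ-cycle length = 16 (tail of 1 descent step not counted)

16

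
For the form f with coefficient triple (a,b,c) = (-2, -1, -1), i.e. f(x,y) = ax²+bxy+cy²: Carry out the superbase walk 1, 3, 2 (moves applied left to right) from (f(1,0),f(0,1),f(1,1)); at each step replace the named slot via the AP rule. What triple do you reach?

start (-2,-1,-4) = (f(1,0),f(0,1),f(1,1))
replace slot 1: 2·((-1)+(-4)) − (-2) = -8 → (-8,-1,-4)
replace slot 3: 2·((-8)+(-1)) − (-4) = -14 → (-8,-1,-14)
replace slot 2: 2·((-8)+(-14)) − (-1) = -43 → (-8,-43,-14)

-8,-43,-14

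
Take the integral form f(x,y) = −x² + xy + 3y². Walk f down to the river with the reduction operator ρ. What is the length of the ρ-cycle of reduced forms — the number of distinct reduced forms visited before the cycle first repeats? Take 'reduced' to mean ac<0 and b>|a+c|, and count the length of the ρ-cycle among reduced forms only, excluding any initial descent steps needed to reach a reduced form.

D = 13, ⌊√D⌋ = 3
descent: ρ → (3,-1,-1)
descent: ρ → (-1,3,1)  [lands on river]
river: ρ → (1,3,-1)
ρ-cycle length = 2 (tail of 2 descent steps not counted)

2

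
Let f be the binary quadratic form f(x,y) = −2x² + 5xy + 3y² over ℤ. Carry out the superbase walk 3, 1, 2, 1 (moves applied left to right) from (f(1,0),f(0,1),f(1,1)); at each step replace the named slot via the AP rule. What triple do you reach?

start (-2,3,6) = (f(1,0),f(0,1),f(1,1))
replace slot 3: 2·((-2)+3) − 6 = -4 → (-2,3,-4)
replace slot 1: 2·(3+(-4)) − (-2) = 0 → (0,3,-4)
replace slot 2: 2·(0+(-4)) − 3 = -11 → (0,-11,-4)
replace slot 1: 2·((-11)+(-4)) − 0 = -30 → (-30,-11,-4)

-30,-11,-4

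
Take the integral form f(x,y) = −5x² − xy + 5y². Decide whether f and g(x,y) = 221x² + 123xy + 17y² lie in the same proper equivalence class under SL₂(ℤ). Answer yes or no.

D₁ = 101, D₂ = 101
river cycle of f (length 6): (5, 1, -5), (-5, 9, 1), (1, 9, -5), (-5, 1, 5), (5, 9, -1), (-1, 9, 5)
river cycle of g (length 6): (1, 9, -5), (-5, 1, 5), (5, 9, -1), (-1, 9, 5), (5, 1, -5), (-5, 9, 1)
cycles coincide ⇒ equivalent

yes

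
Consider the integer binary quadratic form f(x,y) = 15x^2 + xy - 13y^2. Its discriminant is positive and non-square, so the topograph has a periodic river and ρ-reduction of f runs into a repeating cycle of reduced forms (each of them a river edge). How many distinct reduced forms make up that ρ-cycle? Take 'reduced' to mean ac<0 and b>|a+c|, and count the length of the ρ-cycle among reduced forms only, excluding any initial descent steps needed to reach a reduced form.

D = 781, ⌊√D⌋ = 27
descent: ρ → (-13,25,3)  [lands on river]
river: ρ → (3,23,-21)
river: ρ → (-21,19,5)
river: ρ → (5,21,-17)
river: ρ → (-17,13,9)
river: ρ → (9,23,-7)
river: ρ → (-7,19,15)
river: ρ → (15,11,-11)
river: ρ → (-11,11,15)
river: ρ → (15,19,-7)
river: ρ → (-7,23,9)
river: ρ → (9,13,-17)
river: ρ → (-17,21,5)
river: ρ → (5,19,-21)
river: ρ → (-21,23,3)
river: ρ → (3,25,-13)
river: ρ → (-13,27,1)
river: ρ → (1,27,-13)
ρ-cycle length = 18 (tail of 1 descent step not counted)

18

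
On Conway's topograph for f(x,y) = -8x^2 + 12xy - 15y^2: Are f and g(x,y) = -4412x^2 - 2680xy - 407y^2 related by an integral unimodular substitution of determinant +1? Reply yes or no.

D₁ = -336, D₂ = -336
f is negative-definite; reduce −f:
−f: translate: b→4 (≡-12 mod 16), so (8,-12,15)→(8,4,11)
−f: reduced (well bottom): (8,4,11) with a≤c, −a<b≤a
flip sign back: reduced form of f is (-8,-4,-11)
g is negative-definite; reduce −g:
−g: flip: (4412,2680,407)→(407,-2680,4412)
−g: translate: b→-238 (≡-2680 mod 814), so (407,-2680,4412)→(407,-238,35)
−g: flip: (407,-238,35)→(35,238,407)
−g: translate: b→28 (≡238 mod 70), so (35,238,407)→(35,28,8)
−g: flip: (35,28,8)→(8,-28,35)
−g: translate: b→4 (≡-28 mod 16), so (8,-28,35)→(8,4,11)
−g: reduced (well bottom): (8,4,11) with a≤c, −a<b≤a
flip sign back: reduced form of g is (-8,-4,-11)
reduced forms (-8, -4, -11) vs (-8, -4, -11) ⇒ equivalent

yes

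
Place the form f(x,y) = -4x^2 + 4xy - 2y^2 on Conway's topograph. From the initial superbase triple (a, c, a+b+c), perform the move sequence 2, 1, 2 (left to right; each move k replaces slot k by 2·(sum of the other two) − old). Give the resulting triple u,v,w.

start (-4,-2,-2) = (f(1,0),f(0,1),f(1,1))
replace slot 2: 2·((-4)+(-2)) − (-2) = -10 → (-4,-10,-2)
replace slot 1: 2·((-10)+(-2)) − (-4) = -20 → (-20,-10,-2)
replace slot 2: 2·((-20)+(-2)) − (-10) = -34 → (-20,-34,-2)

-20,-34,-2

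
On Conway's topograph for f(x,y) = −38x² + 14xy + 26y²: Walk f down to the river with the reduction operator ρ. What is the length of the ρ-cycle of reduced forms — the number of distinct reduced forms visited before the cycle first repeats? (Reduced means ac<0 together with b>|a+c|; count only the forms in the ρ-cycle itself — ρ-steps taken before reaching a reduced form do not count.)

D = 4148, ⌊√D⌋ = 64
river: ρ → (26,38,-26)
river: ρ → (-26,14,38)
river: ρ → (38,62,-2)
river: ρ → (-2,62,38)
river: ρ → (38,14,-26)
river: ρ → (-26,38,26)
river: ρ → (26,14,-38)
river: ρ → (-38,62,2)
river: ρ → (2,62,-38)
river: ρ → (-38,14,26)
ρ-cycle length = 10 (tail of 0 descent steps not counted)

10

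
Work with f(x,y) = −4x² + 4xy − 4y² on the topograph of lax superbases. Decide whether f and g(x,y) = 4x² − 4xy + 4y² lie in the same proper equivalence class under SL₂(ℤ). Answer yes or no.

D₁ = -48, D₂ = -48
f is negative-definite; reduce −f:
−f: translate: b→4 (≡-4 mod 8), so (4,-4,4)→(4,4,4)
−f: reduced (well bottom): (4,4,4) with a≤c, −a<b≤a
flip sign back: reduced form of f is (-4,-4,-4)
g: translate: b→4 (≡-4 mod 8), so (4,-4,4)→(4,4,4)
g: reduced (well bottom): (4,4,4) with a≤c, −a<b≤a
reduced forms (-4, -4, -4) vs (4, 4, 4) ⇒ inequivalent

no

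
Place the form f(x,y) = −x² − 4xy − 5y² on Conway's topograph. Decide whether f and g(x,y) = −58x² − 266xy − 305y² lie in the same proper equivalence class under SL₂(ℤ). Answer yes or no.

D₁ = -4, D₂ = -4
f is negative-definite; reduce −f:
−f: translate: b→0 (≡4 mod 2), so (1,4,5)→(1,0,1)
−f: reduced (well bottom): (1,0,1) with a≤c, −a<b≤a
flip sign back: reduced form of f is (-1,0,-1)
g is negative-definite; reduce −g:
−g: translate: b→34 (≡266 mod 116), so (58,266,305)→(58,34,5)
−g: flip: (58,34,5)→(5,-34,58)
−g: translate: b→-4 (≡-34 mod 10), so (5,-34,58)→(5,-4,1)
−g: flip: (5,-4,1)→(1,4,5)
−g: translate: b→0 (≡4 mod 2), so (1,4,5)→(1,0,1)
−g: reduced (well bottom): (1,0,1) with a≤c, −a<b≤a
flip sign back: reduced form of g is (-1,0,-1)
reduced forms (-1, 0, -1) vs (-1, 0, -1) ⇒ equivalent

yes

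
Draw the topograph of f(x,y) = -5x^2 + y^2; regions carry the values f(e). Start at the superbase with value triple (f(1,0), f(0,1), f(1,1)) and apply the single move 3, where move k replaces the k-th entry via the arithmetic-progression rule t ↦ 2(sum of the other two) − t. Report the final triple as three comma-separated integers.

start (-5,1,-4) = (f(1,0),f(0,1),f(1,1))
replace slot 3: 2·((-5)+1) − (-4) = -4 → (-5,1,-4)

-5,1,-4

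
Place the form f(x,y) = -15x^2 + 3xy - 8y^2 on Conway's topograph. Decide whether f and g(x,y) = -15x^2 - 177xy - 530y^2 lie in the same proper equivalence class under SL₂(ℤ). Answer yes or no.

D₁ = -471, D₂ = -471
f is negative-definite; reduce −f:
−f: flip: (15,-3,8)→(8,3,15)
−f: reduced (well bottom): (8,3,15) with a≤c, −a<b≤a
flip sign back: reduced form of f is (-8,-3,-15)
g is negative-definite; reduce −g:
−g: translate: b→-3 (≡177 mod 30), so (15,177,530)→(15,-3,8)
−g: flip: (15,-3,8)→(8,3,15)
−g: reduced (well bottom): (8,3,15) with a≤c, −a<b≤a
flip sign back: reduced form of g is (-8,-3,-15)
reduced forms (-8, -3, -15) vs (-8, -3, -15) ⇒ equivalent

yes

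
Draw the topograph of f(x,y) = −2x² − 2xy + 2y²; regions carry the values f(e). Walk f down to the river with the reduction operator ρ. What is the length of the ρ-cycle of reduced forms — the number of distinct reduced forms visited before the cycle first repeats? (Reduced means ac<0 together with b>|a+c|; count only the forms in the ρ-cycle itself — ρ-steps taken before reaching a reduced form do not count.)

D = 20, ⌊√D⌋ = 4
descent: ρ → (2,2,-2)  [lands on river]
river: ρ → (-2,2,2)
ρ-cycle length = 2 (tail of 1 descent step not counted)

2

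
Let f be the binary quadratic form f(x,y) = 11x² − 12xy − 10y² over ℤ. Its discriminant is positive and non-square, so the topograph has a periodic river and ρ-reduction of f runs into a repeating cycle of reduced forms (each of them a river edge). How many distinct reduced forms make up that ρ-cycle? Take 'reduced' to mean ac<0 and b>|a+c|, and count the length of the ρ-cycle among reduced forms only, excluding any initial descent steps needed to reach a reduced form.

D = 584, ⌊√D⌋ = 24
descent: ρ → (-10,12,11)  [lands on river]
river: ρ → (11,10,-11)
river: ρ → (-11,12,10)
river: ρ → (10,8,-13)
river: ρ → (-13,18,5)
river: ρ → (5,22,-5)
river: ρ → (-5,18,13)
river: ρ → (13,8,-10)
ρ-cycle length = 8 (tail of 1 descent step not counted)

8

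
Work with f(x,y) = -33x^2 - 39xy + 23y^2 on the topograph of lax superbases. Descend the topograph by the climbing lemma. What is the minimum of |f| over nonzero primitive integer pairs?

descent: ρ → (23,39,-33)  [lands on river]
river: ρ → (-33,27,29)
river: ρ → (29,31,-31)
river: ρ → (-31,31,29)
river: ρ → (29,27,-33)
river: ρ → (-33,39,23)
river: ρ → (23,53,-19)
river: ρ → (-19,61,11)
river: ρ → (11,49,-49)
river: ρ → (-49,49,11)
river: ρ → (11,61,-19)
river: ρ → (-19,53,23)
closes: descent 1, river 12
min |a| on river = 11

11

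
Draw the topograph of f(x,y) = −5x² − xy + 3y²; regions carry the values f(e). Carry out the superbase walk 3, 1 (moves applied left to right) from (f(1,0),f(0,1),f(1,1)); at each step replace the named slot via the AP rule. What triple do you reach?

start (-5,3,-3) = (f(1,0),f(0,1),f(1,1))
replace slot 3: 2·((-5)+3) − (-3) = -1 → (-5,3,-1)
replace slot 1: 2·(3+(-1)) − (-5) = 9 → (9,3,-1)

9,3,-1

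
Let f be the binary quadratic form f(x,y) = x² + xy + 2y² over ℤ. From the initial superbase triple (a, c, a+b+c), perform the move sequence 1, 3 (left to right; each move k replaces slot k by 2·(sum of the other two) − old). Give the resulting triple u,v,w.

start (1,2,4) = (f(1,0),f(0,1),f(1,1))
replace slot 1: 2·(2+4) − 1 = 11 → (11,2,4)
replace slot 3: 2·(11+2) − 4 = 22 → (11,2,22)

11,2,22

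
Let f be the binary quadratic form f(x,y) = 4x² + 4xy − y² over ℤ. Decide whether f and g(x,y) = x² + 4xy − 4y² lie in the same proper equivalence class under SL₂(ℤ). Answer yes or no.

D₁ = 32, D₂ = 32
river cycle of f (length 2): (-1, 4, 4), (4, 4, -1)
river cycle of g (length 2): (-4, 4, 1), (1, 4, -4)
cycles differ ⇒ inequivalent

no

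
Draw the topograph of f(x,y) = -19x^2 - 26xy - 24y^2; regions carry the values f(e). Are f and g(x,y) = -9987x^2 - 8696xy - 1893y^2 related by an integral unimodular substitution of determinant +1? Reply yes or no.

D₁ = -1148, D₂ = -1148
f is negative-definite; reduce −f:
−f: translate: b→-12 (≡26 mod 38), so (19,26,24)→(19,-12,17)
−f: flip: (19,-12,17)→(17,12,19)
−f: reduced (well bottom): (17,12,19) with a≤c, −a<b≤a
flip sign back: reduced form of f is (-17,-12,-19)
g is negative-definite; reduce −g:
−g: flip: (9987,8696,1893)→(1893,-8696,9987)
−g: translate: b→-1124 (≡-8696 mod 3786), so (1893,-8696,9987)→(1893,-1124,167)
−g: flip: (1893,-1124,167)→(167,1124,1893)
−g: translate: b→122 (≡1124 mod 334), so (167,1124,1893)→(167,122,24)
−g: flip: (167,122,24)→(24,-122,167)
−g: translate: b→22 (≡-122 mod 48), so (24,-122,167)→(24,22,17)
−g: flip: (24,22,17)→(17,-22,24)
−g: translate: b→12 (≡-22 mod 34), so (17,-22,24)→(17,12,19)
−g: reduced (well bottom): (17,12,19) with a≤c, −a<b≤a
flip sign back: reduced form of g is (-17,-12,-19)
reduced forms (-17, -12, -19) vs (-17, -12, -19) ⇒ equivalent

yes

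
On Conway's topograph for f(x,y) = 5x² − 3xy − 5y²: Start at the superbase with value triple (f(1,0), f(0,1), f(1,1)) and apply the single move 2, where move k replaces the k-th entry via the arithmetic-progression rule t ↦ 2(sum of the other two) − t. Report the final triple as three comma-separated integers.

start (5,-5,-3) = (f(1,0),f(0,1),f(1,1))
replace slot 2: 2·(5+(-3)) − (-5) = 9 → (5,9,-3)

5,9,-3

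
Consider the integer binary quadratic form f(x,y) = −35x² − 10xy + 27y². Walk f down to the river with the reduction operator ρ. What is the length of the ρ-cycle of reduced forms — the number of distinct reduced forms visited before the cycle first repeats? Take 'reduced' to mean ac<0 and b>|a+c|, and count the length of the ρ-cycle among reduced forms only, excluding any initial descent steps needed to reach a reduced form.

D = 3880, ⌊√D⌋ = 62
descent: ρ → (27,10,-35)  [lands on river]
river: ρ → (-35,60,2)
river: ρ → (2,60,-35)
river: ρ → (-35,10,27)
river: ρ → (27,44,-18)
river: ρ → (-18,28,43)
river: ρ → (43,58,-3)
river: ρ → (-3,62,3)
river: ρ → (3,58,-43)
river: ρ → (-43,28,18)
river: ρ → (18,44,-27)
river: ρ → (-27,10,35)
river: ρ → (35,60,-2)
river: ρ → (-2,60,35)
river: ρ → (35,10,-27)
river: ρ → (-27,44,18)
river: ρ → (18,28,-43)
river: ρ → (-43,58,3)
river: ρ → (3,62,-3)
river: ρ → (-3,58,43)
river: ρ → (43,28,-18)
river: ρ → (-18,44,27)
ρ-cycle length = 22 (tail of 1 descent step not counted)

22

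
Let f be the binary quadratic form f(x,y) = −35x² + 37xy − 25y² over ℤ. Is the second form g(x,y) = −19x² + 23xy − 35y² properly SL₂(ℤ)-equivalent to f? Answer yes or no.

D₁ = -2131, D₂ = -2131
f is negative-definite; reduce −f:
−f: translate: b→33 (≡-37 mod 70), so (35,-37,25)→(35,33,23)
−f: flip: (35,33,23)→(23,-33,35)
−f: translate: b→13 (≡-33 mod 46), so (23,-33,35)→(23,13,25)
−f: reduced (well bottom): (23,13,25) with a≤c, −a<b≤a
flip sign back: reduced form of f is (-23,-13,-25)
g is negative-definite; reduce −g:
−g: translate: b→15 (≡-23 mod 38), so (19,-23,35)→(19,15,31)
−g: reduced (well bottom): (19,15,31) with a≤c, −a<b≤a
flip sign back: reduced form of g is (-19,-15,-31)
reduced forms (-23, -13, -25) vs (-19, -15, -31) ⇒ inequivalent

no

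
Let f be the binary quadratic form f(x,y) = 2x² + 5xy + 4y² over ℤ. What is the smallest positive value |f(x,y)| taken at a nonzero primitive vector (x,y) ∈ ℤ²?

translate: b→1 (≡5 mod 4), so (2,5,4)→(2,1,1)
flip: (2,1,1)→(1,-1,2)
translate: b→1 (≡-1 mod 2), so (1,-1,2)→(1,1,2)
reduced (well bottom): (1,1,2) with a≤c, −a<b≤a
well minimum = a = 1

1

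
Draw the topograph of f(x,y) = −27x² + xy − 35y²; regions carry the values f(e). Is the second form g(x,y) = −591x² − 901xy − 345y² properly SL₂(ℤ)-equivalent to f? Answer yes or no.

D₁ = -3779, D₂ = -3779
f is negative-definite; reduce −f:
−f: reduced (well bottom): (27,-1,35) with a≤c, −a<b≤a
flip sign back: reduced form of f is (-27,1,-35)
g is negative-definite; reduce −g:
−g: translate: b→-281 (≡901 mod 1182), so (591,901,345)→(591,-281,35)
−g: flip: (591,-281,35)→(35,281,591)
−g: translate: b→1 (≡281 mod 70), so (35,281,591)→(35,1,27)
−g: flip: (35,1,27)→(27,-1,35)
−g: reduced (well bottom): (27,-1,35) with a≤c, −a<b≤a
flip sign back: reduced form of g is (-27,1,-35)
reduced forms (-27, 1, -35) vs (-27, 1, -35) ⇒ equivalent

yes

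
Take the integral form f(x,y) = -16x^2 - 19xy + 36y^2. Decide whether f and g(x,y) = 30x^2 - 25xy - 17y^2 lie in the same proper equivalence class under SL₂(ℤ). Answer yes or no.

D₁ = 2665, D₂ = 2665
river cycle of f (length 26): (-16, 45, 10), (10, 35, -36), (-36, 37, 9), (9, 35, -40), (-40, 45, 4), (4, 51, -4), (-4, 45, 40), (40, 35, -9), (-9, 37, 36), (36, 35, -10), … (16 more)
river cycle of g (length 38): (-17, 25, 30), (30, 35, -12), (-12, 37, 27), (27, 17, -22), (-22, 27, 22), (22, 17, -27), (-27, 37, 12), (12, 35, -30), (-30, 25, 17), (17, 43, -12), … (28 more)
cycles differ ⇒ inequivalent

no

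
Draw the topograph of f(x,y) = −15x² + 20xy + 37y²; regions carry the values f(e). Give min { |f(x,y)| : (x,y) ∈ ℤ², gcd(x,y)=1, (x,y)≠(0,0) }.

descent: ρ → (37,-20,-15)
descent: ρ → (-15,50,2)  [lands on river]
river: ρ → (2,50,-15)
river: ρ → (-15,40,17)
river: ρ → (17,28,-27)
river: ρ → (-27,26,18)
river: ρ → (18,46,-7)
river: ρ → (-7,38,42)
river: ρ → (42,46,-3)
river: ρ → (-3,50,10)
river: ρ → (10,50,-3)
river: ρ → (-3,46,42)
river: ρ → (42,38,-7)
river: ρ → (-7,46,18)
river: ρ → (18,26,-27)
river: ρ → (-27,28,17)
river: ρ → (17,40,-15)
closes: descent 2, river 16
min |a| on river = 2

2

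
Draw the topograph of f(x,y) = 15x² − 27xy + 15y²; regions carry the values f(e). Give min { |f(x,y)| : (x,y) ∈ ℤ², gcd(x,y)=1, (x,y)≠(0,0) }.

translate: b→3 (≡-27 mod 30), so (15,-27,15)→(15,3,3)
flip: (15,3,3)→(3,-3,15)
translate: b→3 (≡-3 mod 6), so (3,-3,15)→(3,3,15)
reduced (well bottom): (3,3,15) with a≤c, −a<b≤a
well minimum = a = 3

3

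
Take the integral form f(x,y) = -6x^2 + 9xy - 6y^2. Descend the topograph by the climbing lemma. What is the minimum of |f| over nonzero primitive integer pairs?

translate: b→3 (≡-9 mod 12), so (6,-9,6)→(6,3,3)
flip: (6,3,3)→(3,-3,6)
translate: b→3 (≡-3 mod 6), so (3,-3,6)→(3,3,6)
reduced (well bottom): (3,3,6) with a≤c, −a<b≤a
well minimum |f| = |-3| = 3 (negative-definite)

3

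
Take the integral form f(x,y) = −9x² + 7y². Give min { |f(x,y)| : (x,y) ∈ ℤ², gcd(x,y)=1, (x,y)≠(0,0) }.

descent: ρ → (7,14,-2)  [lands on river]
river: ρ → (-2,14,7)
closes: descent 1, river 2
min |a| on river = 2

2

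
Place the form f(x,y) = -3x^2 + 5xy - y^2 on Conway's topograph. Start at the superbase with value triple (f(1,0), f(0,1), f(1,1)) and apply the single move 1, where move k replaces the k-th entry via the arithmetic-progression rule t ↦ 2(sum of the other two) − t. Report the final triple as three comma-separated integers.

start (-3,-1,1) = (f(1,0),f(0,1),f(1,1))
replace slot 1: 2·((-1)+1) − (-3) = 3 → (3,-1,1)

3,-1,1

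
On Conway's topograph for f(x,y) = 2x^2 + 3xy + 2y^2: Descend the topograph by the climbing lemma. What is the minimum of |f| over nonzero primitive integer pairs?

translate: b→-1 (≡3 mod 4), so (2,3,2)→(2,-1,1)
flip: (2,-1,1)→(1,1,2)
reduced (well bottom): (1,1,2) with a≤c, −a<b≤a
well minimum = a = 1

1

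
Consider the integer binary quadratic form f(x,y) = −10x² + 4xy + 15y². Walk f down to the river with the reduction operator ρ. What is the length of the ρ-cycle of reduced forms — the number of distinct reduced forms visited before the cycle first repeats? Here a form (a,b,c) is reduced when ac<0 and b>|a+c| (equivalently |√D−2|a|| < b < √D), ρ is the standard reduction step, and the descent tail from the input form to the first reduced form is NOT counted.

D = 616, ⌊√D⌋ = 24
descent: ρ → (15,-4,-10)
descent: ρ → (-10,24,1)  [lands on river]
river: ρ → (1,24,-10)
river: ρ → (-10,16,9)
river: ρ → (9,20,-6)
river: ρ → (-6,16,15)
river: ρ → (15,14,-7)
river: ρ → (-7,14,15)
river: ρ → (15,16,-6)
river: ρ → (-6,20,9)
river: ρ → (9,16,-10)
ρ-cycle length = 10 (tail of 2 descent steps not counted)

10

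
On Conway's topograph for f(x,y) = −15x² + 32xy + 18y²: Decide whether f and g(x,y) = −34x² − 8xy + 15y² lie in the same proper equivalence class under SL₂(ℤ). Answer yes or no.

D₁ = 2104, D₂ = 2104
river cycle of f (length 40): (18, 40, -7), (-7, 44, 6), (6, 40, -21), (-21, 44, 2), (2, 44, -21), (-21, 40, 6), (6, 44, -7), (-7, 40, 18), (18, 32, -15), (-15, 28, 22), … (30 more)
river cycle of g (length 40): (15, 38, -11), (-11, 28, 30), (30, 32, -9), (-9, 40, 14), (14, 44, -3), (-3, 40, 42), (42, 44, -1), (-1, 44, 42), (42, 40, -3), (-3, 44, 14), … (30 more)
cycles differ ⇒ inequivalent

no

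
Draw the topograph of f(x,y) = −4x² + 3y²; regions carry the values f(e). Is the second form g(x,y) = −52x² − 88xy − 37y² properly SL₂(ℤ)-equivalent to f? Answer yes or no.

D₁ = 48, D₂ = 48
river cycle of f (length 2): (3, 6, -1), (-1, 6, 3)
river cycle of g (length 2): (-1, 6, 3), (3, 6, -1)
cycles coincide ⇒ equivalent

yes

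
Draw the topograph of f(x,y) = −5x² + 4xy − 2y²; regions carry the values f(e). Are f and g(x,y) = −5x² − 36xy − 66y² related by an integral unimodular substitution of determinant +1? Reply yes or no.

D₁ = -24, D₂ = -24
f is negative-definite; reduce −f:
−f: flip: (5,-4,2)→(2,4,5)
−f: translate: b→0 (≡4 mod 4), so (2,4,5)→(2,0,3)
−f: reduced (well bottom): (2,0,3) with a≤c, −a<b≤a
flip sign back: reduced form of f is (-2,0,-3)
g is negative-definite; reduce −g:
−g: translate: b→-4 (≡36 mod 10), so (5,36,66)→(5,-4,2)
−g: flip: (5,-4,2)→(2,4,5)
−g: translate: b→0 (≡4 mod 4), so (2,4,5)→(2,0,3)
−g: reduced (well bottom): (2,0,3) with a≤c, −a<b≤a
flip sign back: reduced form of g is (-2,0,-3)
reduced forms (-2, 0, -3) vs (-2, 0, -3) ⇒ equivalent

yes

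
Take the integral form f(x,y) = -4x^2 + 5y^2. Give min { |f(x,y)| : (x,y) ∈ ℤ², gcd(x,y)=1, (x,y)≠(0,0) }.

descent: ρ → (5,0,-4)
descent: ρ → (-4,8,1)  [lands on river]
river: ρ → (1,8,-4)
closes: descent 2, river 2
min |a| on river = 1

1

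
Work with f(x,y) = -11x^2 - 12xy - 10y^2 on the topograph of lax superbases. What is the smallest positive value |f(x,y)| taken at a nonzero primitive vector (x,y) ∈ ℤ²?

translate: b→-10 (≡12 mod 22), so (11,12,10)→(11,-10,9)
flip: (11,-10,9)→(9,10,11)
translate: b→-8 (≡10 mod 18), so (9,10,11)→(9,-8,10)
reduced (well bottom): (9,-8,10) with a≤c, −a<b≤a
well minimum |f| = |-9| = 9 (negative-definite)

9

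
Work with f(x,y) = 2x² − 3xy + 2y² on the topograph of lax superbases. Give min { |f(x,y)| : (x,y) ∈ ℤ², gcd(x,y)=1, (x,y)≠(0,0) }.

translate: b→1 (≡-3 mod 4), so (2,-3,2)→(2,1,1)
flip: (2,1,1)→(1,-1,2)
translate: b→1 (≡-1 mod 2), so (1,-1,2)→(1,1,2)
reduced (well bottom): (1,1,2) with a≤c, −a<b≤a
well minimum = a = 1

1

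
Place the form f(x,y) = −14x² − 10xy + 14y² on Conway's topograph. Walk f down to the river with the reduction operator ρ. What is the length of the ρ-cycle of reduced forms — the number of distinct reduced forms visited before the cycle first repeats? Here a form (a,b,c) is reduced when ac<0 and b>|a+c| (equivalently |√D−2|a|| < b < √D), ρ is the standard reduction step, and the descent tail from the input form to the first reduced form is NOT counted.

D = 884, ⌊√D⌋ = 29
descent: ρ → (14,10,-14)  [lands on river]
river: ρ → (-14,18,10)
river: ρ → (10,22,-10)
river: ρ → (-10,18,14)
ρ-cycle length = 4 (tail of 1 descent step not counted)

4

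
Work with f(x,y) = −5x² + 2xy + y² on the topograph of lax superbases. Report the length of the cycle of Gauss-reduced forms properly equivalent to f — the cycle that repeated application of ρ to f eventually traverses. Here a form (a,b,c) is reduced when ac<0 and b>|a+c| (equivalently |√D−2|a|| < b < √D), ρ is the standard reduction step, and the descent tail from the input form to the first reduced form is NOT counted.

D = 24, ⌊√D⌋ = 4
descent: ρ → (1,4,-2)  [lands on river]
river: ρ → (-2,4,1)
ρ-cycle length = 2 (tail of 1 descent step not counted)

2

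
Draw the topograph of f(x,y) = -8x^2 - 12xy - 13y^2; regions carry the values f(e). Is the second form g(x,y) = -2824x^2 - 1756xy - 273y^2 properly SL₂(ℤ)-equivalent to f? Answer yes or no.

D₁ = -272, D₂ = -272
f is negative-definite; reduce −f:
−f: translate: b→-4 (≡12 mod 16), so (8,12,13)→(8,-4,9)
−f: reduced (well bottom): (8,-4,9) with a≤c, −a<b≤a
flip sign back: reduced form of f is (-8,4,-9)
g is negative-definite; reduce −g:
−g: flip: (2824,1756,273)→(273,-1756,2824)
−g: translate: b→-118 (≡-1756 mod 546), so (273,-1756,2824)→(273,-118,13)
−g: flip: (273,-118,13)→(13,118,273)
−g: translate: b→-12 (≡118 mod 26), so (13,118,273)→(13,-12,8)
−g: flip: (13,-12,8)→(8,12,13)
−g: translate: b→-4 (≡12 mod 16), so (8,12,13)→(8,-4,9)
−g: reduced (well bottom): (8,-4,9) with a≤c, −a<b≤a
flip sign back: reduced form of g is (-8,4,-9)
reduced forms (-8, 4, -9) vs (-8, 4, -9) ⇒ equivalent

yes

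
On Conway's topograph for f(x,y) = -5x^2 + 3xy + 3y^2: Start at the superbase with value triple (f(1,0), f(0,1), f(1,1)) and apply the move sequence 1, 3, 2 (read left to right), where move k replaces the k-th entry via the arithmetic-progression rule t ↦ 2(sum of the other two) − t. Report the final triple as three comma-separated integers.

start (-5,3,1) = (f(1,0),f(0,1),f(1,1))
replace slot 1: 2·(3+1) − (-5) = 13 → (13,3,1)
replace slot 3: 2·(13+3) − 1 = 31 → (13,3,31)
replace slot 2: 2·(13+31) − 3 = 85 → (13,85,31)

13,85,31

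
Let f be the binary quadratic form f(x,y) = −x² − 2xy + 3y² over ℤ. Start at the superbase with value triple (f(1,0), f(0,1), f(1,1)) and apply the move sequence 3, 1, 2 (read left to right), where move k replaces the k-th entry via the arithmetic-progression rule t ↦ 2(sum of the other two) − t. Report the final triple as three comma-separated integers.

start (-1,3,0) = (f(1,0),f(0,1),f(1,1))
replace slot 3: 2·((-1)+3) − 0 = 4 → (-1,3,4)
replace slot 1: 2·(3+4) − (-1) = 15 → (15,3,4)
replace slot 2: 2·(15+4) − 3 = 35 → (15,35,4)

15,35,4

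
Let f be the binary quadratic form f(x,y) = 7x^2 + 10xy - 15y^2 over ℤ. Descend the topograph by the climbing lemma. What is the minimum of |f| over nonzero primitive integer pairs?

river: ρ → (-15,20,2)
river: ρ → (2,20,-15)
river: ρ → (-15,10,7)
river: ρ → (7,18,-7)
river: ρ → (-7,10,15)
river: ρ → (15,20,-2)
river: ρ → (-2,20,15)
river: ρ → (15,10,-7)
river: ρ → (-7,18,7)
river: ρ → (7,10,-15)
closes: descent 0, river 10
min |a| on river = 2

2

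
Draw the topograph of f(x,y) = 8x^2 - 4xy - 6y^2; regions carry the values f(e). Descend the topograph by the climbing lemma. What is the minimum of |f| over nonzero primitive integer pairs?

descent: ρ → (-6,4,8)  [lands on river]
river: ρ → (8,12,-2)
river: ρ → (-2,12,8)
river: ρ → (8,4,-6)
river: ρ → (-6,8,6)
river: ρ → (6,4,-8)
river: ρ → (-8,12,2)
river: ρ → (2,12,-8)
river: ρ → (-8,4,6)
river: ρ → (6,8,-6)
closes: descent 1, river 10
min |a| on river = 2

2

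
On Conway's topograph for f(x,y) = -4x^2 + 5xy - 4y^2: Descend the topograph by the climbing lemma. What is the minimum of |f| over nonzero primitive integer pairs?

translate: b→3 (≡-5 mod 8), so (4,-5,4)→(4,3,3)
flip: (4,3,3)→(3,-3,4)
translate: b→3 (≡-3 mod 6), so (3,-3,4)→(3,3,4)
reduced (well bottom): (3,3,4) with a≤c, −a<b≤a
well minimum |f| = |-3| = 3 (negative-definite)

3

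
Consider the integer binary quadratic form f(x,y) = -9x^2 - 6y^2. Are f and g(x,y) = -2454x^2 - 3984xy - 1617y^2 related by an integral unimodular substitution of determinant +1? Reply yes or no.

D₁ = -216, D₂ = -216
f is negative-definite; reduce −f:
−f: flip: (9,0,6)→(6,0,9)
−f: reduced (well bottom): (6,0,9) with a≤c, −a<b≤a
flip sign back: reduced form of f is (-6,0,-9)
g is negative-definite; reduce −g:
−g: translate: b→-924 (≡3984 mod 4908), so (2454,3984,1617)→(2454,-924,87)
−g: flip: (2454,-924,87)→(87,924,2454)
−g: translate: b→54 (≡924 mod 174), so (87,924,2454)→(87,54,9)
−g: flip: (87,54,9)→(9,-54,87)
−g: translate: b→0 (≡-54 mod 18), so (9,-54,87)→(9,0,6)
−g: flip: (9,0,6)→(6,0,9)
−g: reduced (well bottom): (6,0,9) with a≤c, −a<b≤a
flip sign back: reduced form of g is (-6,0,-9)
reduced forms (-6, 0, -9) vs (-6, 0, -9) ⇒ equivalent

yes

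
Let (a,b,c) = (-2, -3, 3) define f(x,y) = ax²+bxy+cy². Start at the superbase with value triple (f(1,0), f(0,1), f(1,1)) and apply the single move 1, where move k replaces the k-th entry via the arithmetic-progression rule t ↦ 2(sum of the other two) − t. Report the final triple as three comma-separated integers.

start (-2,3,-2) = (f(1,0),f(0,1),f(1,1))
replace slot 1: 2·(3+(-2)) − (-2) = 4 → (4,3,-2)

4,3,-2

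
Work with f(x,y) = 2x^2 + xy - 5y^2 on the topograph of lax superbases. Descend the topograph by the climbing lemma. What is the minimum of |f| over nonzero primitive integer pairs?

descent: ρ → (-5,-1,2)
descent: ρ → (2,5,-2)  [lands on river]
river: ρ → (-2,3,4)
river: ρ → (4,5,-1)
river: ρ → (-1,5,4)
river: ρ → (4,3,-2)
river: ρ → (-2,5,2)
river: ρ → (2,3,-4)
river: ρ → (-4,5,1)
river: ρ → (1,5,-4)
river: ρ → (-4,3,2)
closes: descent 2, river 10
min |a| on river = 1

1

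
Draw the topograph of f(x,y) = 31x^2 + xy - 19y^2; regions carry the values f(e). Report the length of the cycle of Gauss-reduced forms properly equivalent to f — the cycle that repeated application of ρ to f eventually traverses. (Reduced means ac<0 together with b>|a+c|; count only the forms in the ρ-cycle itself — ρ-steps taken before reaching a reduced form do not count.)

D = 2357, ⌊√D⌋ = 48
descent: ρ → (-19,37,13)  [lands on river]
river: ρ → (13,41,-13)
river: ρ → (-13,37,19)
river: ρ → (19,39,-11)
river: ρ → (-11,27,37)
river: ρ → (37,47,-1)
river: ρ → (-1,47,37)
river: ρ → (37,27,-11)
river: ρ → (-11,39,19)
river: ρ → (19,37,-13)
river: ρ → (-13,41,13)
river: ρ → (13,37,-19)
river: ρ → (-19,39,11)
river: ρ → (11,27,-37)
river: ρ → (-37,47,1)
river: ρ → (1,47,-37)
river: ρ → (-37,27,11)
river: ρ → (11,39,-19)
ρ-cycle length = 18 (tail of 1 descent step not counted)

18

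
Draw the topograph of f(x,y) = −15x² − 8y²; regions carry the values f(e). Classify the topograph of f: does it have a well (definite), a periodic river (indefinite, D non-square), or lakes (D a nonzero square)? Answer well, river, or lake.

D = b²−4ac = 0² − 4·(-15)·(-8) = -480
D < 0 ⇒ definite ⇒ every region one sign ⇒ single well

well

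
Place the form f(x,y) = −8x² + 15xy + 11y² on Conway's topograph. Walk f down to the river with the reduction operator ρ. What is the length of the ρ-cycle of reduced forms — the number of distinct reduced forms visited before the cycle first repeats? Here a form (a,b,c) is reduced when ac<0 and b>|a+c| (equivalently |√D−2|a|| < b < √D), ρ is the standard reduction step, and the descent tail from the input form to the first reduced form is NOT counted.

D = 577, ⌊√D⌋ = 24
river: ρ → (11,7,-12)
river: ρ → (-12,17,6)
river: ρ → (6,19,-9)
river: ρ → (-9,17,8)
river: ρ → (8,15,-11)
river: ρ → (-11,7,12)
river: ρ → (12,17,-6)
river: ρ → (-6,19,9)
river: ρ → (9,17,-8)
river: ρ → (-8,15,11)
ρ-cycle length = 10 (tail of 0 descent steps not counted)

10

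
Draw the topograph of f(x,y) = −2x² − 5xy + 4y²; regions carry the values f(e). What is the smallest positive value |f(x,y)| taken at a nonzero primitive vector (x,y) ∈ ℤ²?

descent: ρ → (4,5,-2)  [lands on river]
river: ρ → (-2,7,1)
river: ρ → (1,7,-2)
river: ρ → (-2,5,4)
river: ρ → (4,3,-3)
river: ρ → (-3,3,4)
closes: descent 1, river 6
min |a| on river = 1

1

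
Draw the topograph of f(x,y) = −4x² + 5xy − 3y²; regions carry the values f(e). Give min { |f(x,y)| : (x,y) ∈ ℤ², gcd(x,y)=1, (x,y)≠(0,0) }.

translate: b→3 (≡-5 mod 8), so (4,-5,3)→(4,3,2)
flip: (4,3,2)→(2,-3,4)
translate: b→1 (≡-3 mod 4), so (2,-3,4)→(2,1,3)
reduced (well bottom): (2,1,3) with a≤c, −a<b≤a
well minimum |f| = |-2| = 2 (negative-definite)

2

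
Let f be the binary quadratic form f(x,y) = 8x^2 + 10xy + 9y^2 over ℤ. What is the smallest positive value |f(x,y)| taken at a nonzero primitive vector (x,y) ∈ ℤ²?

translate: b→-6 (≡10 mod 16), so (8,10,9)→(8,-6,7)
flip: (8,-6,7)→(7,6,8)
reduced (well bottom): (7,6,8) with a≤c, −a<b≤a
well minimum = a = 7

7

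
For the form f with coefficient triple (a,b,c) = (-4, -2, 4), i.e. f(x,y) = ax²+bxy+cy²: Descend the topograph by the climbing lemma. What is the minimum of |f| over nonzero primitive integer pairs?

descent: ρ → (4,2,-4)  [lands on river]
river: ρ → (-4,6,2)
river: ρ → (2,6,-4)
river: ρ → (-4,2,4)
river: ρ → (4,6,-2)
river: ρ → (-2,6,4)
closes: descent 1, river 6
min |a| on river = 2

2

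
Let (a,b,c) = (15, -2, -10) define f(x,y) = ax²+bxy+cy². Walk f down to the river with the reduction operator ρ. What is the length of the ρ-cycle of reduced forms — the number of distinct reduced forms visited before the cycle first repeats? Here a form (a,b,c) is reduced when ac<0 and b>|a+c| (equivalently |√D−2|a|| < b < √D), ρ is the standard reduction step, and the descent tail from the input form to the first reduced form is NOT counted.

D = 604, ⌊√D⌋ = 24
descent: ρ → (-10,22,3)  [lands on river]
river: ρ → (3,20,-17)
river: ρ → (-17,14,6)
river: ρ → (6,22,-5)
river: ρ → (-5,18,14)
river: ρ → (14,10,-9)
river: ρ → (-9,8,15)
river: ρ → (15,22,-2)
river: ρ → (-2,22,15)
river: ρ → (15,8,-9)
river: ρ → (-9,10,14)
river: ρ → (14,18,-5)
river: ρ → (-5,22,6)
river: ρ → (6,14,-17)
river: ρ → (-17,20,3)
river: ρ → (3,22,-10)
river: ρ → (-10,18,7)
river: ρ → (7,24,-1)
river: ρ → (-1,24,7)
river: ρ → (7,18,-10)
ρ-cycle length = 20 (tail of 1 descent step not counted)

20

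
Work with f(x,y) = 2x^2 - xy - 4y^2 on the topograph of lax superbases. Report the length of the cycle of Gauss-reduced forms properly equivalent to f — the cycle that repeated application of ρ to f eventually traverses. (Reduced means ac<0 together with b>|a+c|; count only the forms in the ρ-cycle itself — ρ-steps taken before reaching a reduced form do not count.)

D = 33, ⌊√D⌋ = 5
descent: ρ → (-4,1,2)
descent: ρ → (2,3,-3)  [lands on river]
river: ρ → (-3,3,2)
river: ρ → (2,5,-1)
river: ρ → (-1,5,2)
ρ-cycle length = 4 (tail of 2 descent steps not counted)

4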